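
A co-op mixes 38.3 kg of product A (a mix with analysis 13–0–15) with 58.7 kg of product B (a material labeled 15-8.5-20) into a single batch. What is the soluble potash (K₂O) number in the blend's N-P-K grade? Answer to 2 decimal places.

18.03% K₂O

Total mass = 38.3 + 58.7 = 97 kg.
K₂O mass = 15%×38.3 + 20%×58.7 = 17.485 kg.
% K₂O = 17.485 / 97 = 18.0258%.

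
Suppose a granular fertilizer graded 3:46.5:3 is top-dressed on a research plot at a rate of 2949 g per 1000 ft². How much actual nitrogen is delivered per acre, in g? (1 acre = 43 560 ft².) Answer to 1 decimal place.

3853.8 g N per acre

nitrogen per 1000 ft² = 2949 × 3% = 88.47 g.
Convert to per acre: 88.47 × 43.56 = 3853.75 g.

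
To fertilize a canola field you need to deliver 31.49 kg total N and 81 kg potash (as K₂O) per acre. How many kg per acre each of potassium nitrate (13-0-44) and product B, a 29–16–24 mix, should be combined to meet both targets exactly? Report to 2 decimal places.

165.27 kg potassium nitrate, 34.50 kg product B

With a, b = kg per acre of potassium nitrate and product B:
N: 0.13·a + 0.29·b = 31.49
K₂O: 0.44·a + 0.24·b = 81
Eliminate a: (row1) − 0.13/0.44·(row2) → 0.219091·b = 7.55818, so b = 34.4979.
Back-substitute: a = (31.49 − 0.29·34.4979) / 0.13 = 165.274.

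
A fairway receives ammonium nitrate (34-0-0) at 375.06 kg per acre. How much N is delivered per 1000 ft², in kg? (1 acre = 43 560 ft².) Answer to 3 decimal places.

2.927 kg N per thousand sq ft

nitrogen per acre = 375.06 × 34% = 127.52 kg.
Convert to per 1000 ft²: 127.52 × 0.0229568 = 2.92747 kg.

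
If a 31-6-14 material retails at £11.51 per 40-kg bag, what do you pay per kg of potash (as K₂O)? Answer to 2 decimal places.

£2.06 per kg K₂O

K₂O in bag = 40 × 14% = 5.6 kg.
Cost per kg K₂O = £11.51 / 5.6 = £2.0554.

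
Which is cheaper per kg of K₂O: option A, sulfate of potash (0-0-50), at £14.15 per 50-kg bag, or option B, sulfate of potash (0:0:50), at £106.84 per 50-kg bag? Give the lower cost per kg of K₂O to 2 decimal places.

£0.57 per kg K₂O (option A)

option A: K₂O per bag = 50 × 50% = 25 kg; cost = 14.15 / 25 = £0.5660/kg K₂O.
option B: K₂O per bag = 50 × 50% = 25 kg; cost = 106.84 / 25 = £4.2736/kg K₂O.
option A is cheaper.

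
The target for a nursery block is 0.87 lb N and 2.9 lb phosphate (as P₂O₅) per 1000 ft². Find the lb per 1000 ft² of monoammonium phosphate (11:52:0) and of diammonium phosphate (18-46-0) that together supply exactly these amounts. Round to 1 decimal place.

2.8 lb monoammonium phosphate, 3.1 lb diammonium phosphate

With a, b = lb per 1000 ft² of monoammonium phosphate and diammonium phosphate:
N: 0.11·a + 0.18·b = 0.87
P₂O₅: 0.52·a + 0.46·b = 2.9
From row1: a = (0.87 − 0.18·b) / 0.11.
Into row2: 0.52·(0.87 − 0.18·b)/0.11 + 0.46·b = 2.9 → b = 3.10233, a = 2.83256.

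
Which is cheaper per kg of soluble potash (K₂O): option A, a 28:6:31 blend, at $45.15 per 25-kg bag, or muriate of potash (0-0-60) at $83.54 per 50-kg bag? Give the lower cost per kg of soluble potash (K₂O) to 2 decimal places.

$2.78 per kg K₂O (muriate of potash)

option A: K₂O per bag = 25 × 31% = 7.75 kg; cost = 45.15 / 7.75 = $5.8258/kg K₂O.
muriate of potash: K₂O per bag = 50 × 60% = 30 kg; cost = 83.54 / 30 = $2.7847/kg K₂O.
muriate of potash is cheaper.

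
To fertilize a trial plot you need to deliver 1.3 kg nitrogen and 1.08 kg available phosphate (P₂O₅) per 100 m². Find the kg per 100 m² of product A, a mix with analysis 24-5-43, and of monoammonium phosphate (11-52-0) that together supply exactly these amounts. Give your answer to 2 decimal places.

4.67 kg product A, 1.63 kg monoammonium phosphate

Let a = kg of product A, b = kg of monoammonium phosphate (per 100 m²).
N: 0.24·a + 0.11·b = 1.3
P₂O₅: 0.05·a + 0.52·b = 1.08
From row1: a = (1.3 − 0.11·b) / 0.24.
Into row2: 0.05·(1.3 − 0.11·b)/0.24 + 0.52·b = 1.08 → b = 1.62783, a = 4.67058.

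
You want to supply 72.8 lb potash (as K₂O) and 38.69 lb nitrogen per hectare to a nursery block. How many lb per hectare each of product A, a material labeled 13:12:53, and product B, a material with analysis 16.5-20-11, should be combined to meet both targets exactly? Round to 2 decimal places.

With a, b = lb per hectare of product A and product B:
K₂O: 0.53·a + 0.11·b = 72.8
N: 0.13·a + 0.165·b = 38.69
Solving simultaneously: a = 106.0301, b = 150.946.

106.03 lb product A, 150.95 lb product B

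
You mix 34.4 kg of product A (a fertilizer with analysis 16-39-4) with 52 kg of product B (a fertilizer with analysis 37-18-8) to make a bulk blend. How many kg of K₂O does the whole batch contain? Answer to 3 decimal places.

5.536 kg K₂O

K₂O mass = 4%×34.4 + 8%×52 = 5.536 kg.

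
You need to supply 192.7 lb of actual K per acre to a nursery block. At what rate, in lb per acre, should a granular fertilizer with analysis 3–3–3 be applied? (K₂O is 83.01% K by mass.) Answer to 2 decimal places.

As K₂O: 192.7 / 0.8301 = 232.141 lb per acre.
Product per acre = 232.141 / 3% = 7738.024 lb.

7738.02 lb of product per acre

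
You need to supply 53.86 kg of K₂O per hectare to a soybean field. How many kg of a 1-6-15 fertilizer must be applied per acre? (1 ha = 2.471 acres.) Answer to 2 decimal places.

Product per hectare = 53.86 / 15% = 359.067 kg.
Convert to per acre: 359.067 × 0.404694 = 145.312 kg.

145.31 kg of product per acre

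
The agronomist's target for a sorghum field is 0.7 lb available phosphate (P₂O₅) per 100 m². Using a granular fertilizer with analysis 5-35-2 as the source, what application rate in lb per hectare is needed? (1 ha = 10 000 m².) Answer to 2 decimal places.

200.00 lb of product per hectare

Product per 100 m² = 0.7 / 35% = 2 lb.
Convert to per hectare: 2 × 100 = 200 lb.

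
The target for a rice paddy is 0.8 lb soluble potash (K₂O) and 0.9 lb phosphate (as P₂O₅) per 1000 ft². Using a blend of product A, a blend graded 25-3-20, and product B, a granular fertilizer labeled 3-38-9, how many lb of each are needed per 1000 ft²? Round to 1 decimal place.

Let a = lb of product A, b = lb of product B (per 1000 ft²).
K₂O: 0.2·a + 0.09·b = 0.8
P₂O₅: 0.03·a + 0.38·b = 0.9
Eliminate b: (row1) − 0.09/0.38·(row2) → 0.192895·a = 0.586842, so a = 3.04229.
Then b = (0.9 − 0.03·3.04229) / 0.38 = 2.12824.

3.0 lb product A, 2.1 lb product B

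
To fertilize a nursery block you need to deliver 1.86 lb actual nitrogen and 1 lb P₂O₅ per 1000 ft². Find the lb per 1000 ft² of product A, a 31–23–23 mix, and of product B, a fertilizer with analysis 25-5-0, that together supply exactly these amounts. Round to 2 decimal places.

3.74 lb product A, 2.80 lb product B

Let a = lb of product A, b = lb of product B (per 1000 ft²).
N: 0.31·a + 0.25·b = 1.86
P₂O₅: 0.23·a + 0.05·b = 1
From row1: a = (1.86 − 0.25·b) / 0.31.
Into row2: 0.23·(1.86 − 0.25·b)/0.31 + 0.05·b = 1 → b = 2.80476, a = 3.7381.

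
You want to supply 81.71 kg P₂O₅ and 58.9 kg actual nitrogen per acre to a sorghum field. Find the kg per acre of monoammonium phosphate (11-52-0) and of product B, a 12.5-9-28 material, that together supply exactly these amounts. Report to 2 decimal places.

Per-acre balance (a = monoammonium phosphate, b = product B):
P₂O₅: 0.52·a + 0.09·b = 81.71
N: 0.11·a + 0.125·b = 58.9
Eliminate b: (row1) − 0.09/0.125·(row2) → 0.4408·a = 39.302, so a = 89.1606.
Then b = (58.9 − 0.11·89.1606) / 0.125 = 392.739.

89.16 kg monoammonium phosphate, 392.74 kg product B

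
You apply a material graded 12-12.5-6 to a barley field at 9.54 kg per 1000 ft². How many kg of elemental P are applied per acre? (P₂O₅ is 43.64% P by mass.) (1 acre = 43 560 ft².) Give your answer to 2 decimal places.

22.67 kg P per acre

P₂O₅ per 1000 ft² = 9.54 × 12.5% = 1.1925 kg.
Elemental P = 1.1925 × 0.4364 = 0.520407 kg per 1000 ft².
Convert to per acre: 0.520407 × 43.56 = 22.6689 kg.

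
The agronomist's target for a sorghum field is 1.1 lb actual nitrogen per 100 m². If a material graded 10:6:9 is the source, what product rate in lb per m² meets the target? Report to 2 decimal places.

0.11 lb of product per sq m

Product per 100 m² = 1.1 / 10% = 11 lb.
Convert to per m²: 11 × 0.01 = 0.11 lb.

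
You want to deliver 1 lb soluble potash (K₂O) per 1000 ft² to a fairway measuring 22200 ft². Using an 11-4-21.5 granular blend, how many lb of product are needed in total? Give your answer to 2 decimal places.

103.26 lb

Product per 1000 ft² = 1 / 21.5% = 4.65116 lb.
Total product = 4.65116 × 22200 / 1000 = 103.256 lb.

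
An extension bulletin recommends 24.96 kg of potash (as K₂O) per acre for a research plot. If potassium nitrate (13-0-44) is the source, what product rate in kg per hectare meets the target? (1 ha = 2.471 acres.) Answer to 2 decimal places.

Product per acre = 24.96 / 44% = 56.7273 kg.
Convert to per hectare: 56.7273 × 2.471 = 140.173 kg.

140.17 kg of product per hectare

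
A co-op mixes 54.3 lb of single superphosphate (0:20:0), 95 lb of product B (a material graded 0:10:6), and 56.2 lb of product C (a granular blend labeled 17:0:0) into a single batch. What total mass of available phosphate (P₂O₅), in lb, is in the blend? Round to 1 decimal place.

20.4 lb P₂O₅

P₂O₅ mass = 20%×54.3 + 10%×95 + 0%×56.2 = 20.36 lb.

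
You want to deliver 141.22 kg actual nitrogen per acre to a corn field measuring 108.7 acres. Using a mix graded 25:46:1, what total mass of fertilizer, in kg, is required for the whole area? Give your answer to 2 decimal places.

61402.46 kg

Product per acre = 141.22 / 25% = 564.88 kg.
Total product = 564.88 × 108.7 = 61402.456 kg.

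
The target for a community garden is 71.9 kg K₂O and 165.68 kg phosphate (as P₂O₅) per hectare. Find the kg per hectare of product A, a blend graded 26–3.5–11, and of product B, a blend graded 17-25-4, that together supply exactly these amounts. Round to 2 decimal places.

Per-hectare balance (a = product A, b = product B):
K₂O: 0.11·a + 0.04·b = 71.9
P₂O₅: 0.035·a + 0.25·b = 165.68
From row1: a = (71.9 − 0.04·b) / 0.11.
Into row2: 0.035·(71.9 − 0.04·b)/0.11 + 0.25·b = 165.68 → b = 601.851, a = 434.782.

434.78 kg product A, 601.85 kg product B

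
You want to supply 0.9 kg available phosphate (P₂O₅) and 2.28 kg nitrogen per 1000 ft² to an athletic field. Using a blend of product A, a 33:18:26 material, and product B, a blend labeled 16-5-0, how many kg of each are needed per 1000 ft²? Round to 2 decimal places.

2.44 kg product A, 9.22 kg product B

Let a = kg of product A, b = kg of product B (per 1000 ft²).
P₂O₅: 0.18·a + 0.05·b = 0.9
N: 0.33·a + 0.16·b = 2.28
From row1: a = (0.9 − 0.05·b) / 0.18.
Into row2: 0.33·(0.9 − 0.05·b)/0.18 + 0.16·b = 2.28 → b = 9.21951, a = 2.43902.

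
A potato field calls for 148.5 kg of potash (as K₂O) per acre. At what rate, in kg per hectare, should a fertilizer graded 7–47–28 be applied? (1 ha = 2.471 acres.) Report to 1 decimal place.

1310.5 kg of product per hectare

Product per acre = 148.5 / 28% = 530.357 kg.
Convert to per hectare: 530.357 × 2.471 = 1310.51 kg.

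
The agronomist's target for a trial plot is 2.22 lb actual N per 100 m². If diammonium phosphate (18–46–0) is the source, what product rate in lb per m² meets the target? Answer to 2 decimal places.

Product per 100 m² = 2.22 / 18% = 12.3333 lb.
Convert to per m²: 12.3333 × 0.01 = 0.123333 lb.

0.12 lb of product per sq m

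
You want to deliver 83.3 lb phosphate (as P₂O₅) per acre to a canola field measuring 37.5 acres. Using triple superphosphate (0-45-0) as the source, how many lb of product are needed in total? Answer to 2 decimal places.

Product per acre = 83.3 / 45% = 185.111 lb.
Total product = 185.111 × 37.5 = 6941.667 lb.

6941.67 lb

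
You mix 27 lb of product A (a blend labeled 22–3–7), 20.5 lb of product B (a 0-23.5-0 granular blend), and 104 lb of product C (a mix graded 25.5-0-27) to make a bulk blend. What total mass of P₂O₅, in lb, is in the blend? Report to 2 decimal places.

P₂O₅ mass = 3%×27 + 23.5%×20.5 + 0%×104 = 5.6275 lb.

5.63 lb P₂O₅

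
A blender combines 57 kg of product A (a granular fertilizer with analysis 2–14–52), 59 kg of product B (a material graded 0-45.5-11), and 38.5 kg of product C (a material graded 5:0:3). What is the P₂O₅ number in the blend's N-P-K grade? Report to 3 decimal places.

Total mass = 57 + 59 + 38.5 = 154.5 kg.
P₂O₅ mass = 14%×57 + 45.5%×59 + 0%×38.5 = 34.825 kg.
% P₂O₅ = 34.825 / 154.5 = 22.54045%.

22.540% P₂O₅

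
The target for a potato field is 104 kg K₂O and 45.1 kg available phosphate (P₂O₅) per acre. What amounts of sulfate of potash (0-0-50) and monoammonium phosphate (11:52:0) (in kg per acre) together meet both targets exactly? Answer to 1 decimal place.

208.0 kg sulfate of potash, 86.7 kg monoammonium phosphate

Let a = kg of sulfate of potash, b = kg of monoammonium phosphate (per acre).
K₂O: 0.5·a + 0·b = 104
P₂O₅: 0·a + 0.52·b = 45.1
Solving simultaneously: a = 208, b = 86.7308.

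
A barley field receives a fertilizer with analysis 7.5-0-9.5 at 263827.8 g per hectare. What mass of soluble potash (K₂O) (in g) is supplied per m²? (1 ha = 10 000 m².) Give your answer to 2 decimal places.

K₂O per hectare = 263827.8 × 9.5% = 25063.6 g.
Convert to per m²: 25063.6 × 0.0001 = 2.50636 g.

2.51 g K₂O per sq m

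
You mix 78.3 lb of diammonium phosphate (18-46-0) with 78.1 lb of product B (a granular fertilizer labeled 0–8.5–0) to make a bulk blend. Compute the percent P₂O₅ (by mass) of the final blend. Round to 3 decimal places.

27.274% P₂O₅

Total mass = 78.3 + 78.1 = 156.4 lb.
P₂O₅ mass = 46%×78.3 + 8.5%×78.1 = 42.6565 lb.
% P₂O₅ = 42.6565 / 156.4 = 27.27398%.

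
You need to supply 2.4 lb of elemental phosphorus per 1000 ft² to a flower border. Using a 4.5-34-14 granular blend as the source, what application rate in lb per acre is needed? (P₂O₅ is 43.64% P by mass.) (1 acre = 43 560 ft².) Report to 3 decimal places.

704.588 lb of product per acre

As P₂O₅: 2.4 / 0.4364 = 5.49954 lb per 1000 ft².
Product per 1000 ft² = 5.49954 / 34% = 16.1751 lb.
Convert to per acre: 16.1751 × 43.56 = 704.5883 lb.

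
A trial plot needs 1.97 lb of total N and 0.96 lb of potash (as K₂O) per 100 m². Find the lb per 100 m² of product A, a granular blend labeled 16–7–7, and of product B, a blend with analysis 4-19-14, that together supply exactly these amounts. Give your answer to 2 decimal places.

With a, b = lb per 100 m² of product A and product B:
N: 0.16·a + 0.04·b = 1.97
K₂O: 0.07·a + 0.14·b = 0.96
From row1: a = (1.97 − 0.04·b) / 0.16.
Into row2: 0.07·(1.97 − 0.04·b)/0.16 + 0.14·b = 0.96 → b = 0.80102, a = 12.1122.

12.11 lb product A, 0.80 lb product B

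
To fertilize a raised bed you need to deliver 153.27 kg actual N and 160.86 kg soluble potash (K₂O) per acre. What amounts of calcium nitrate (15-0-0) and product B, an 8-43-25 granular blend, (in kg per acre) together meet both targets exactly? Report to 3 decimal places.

678.632 kg calcium nitrate, 643.440 kg product B

Per-acre balance (a = calcium nitrate, b = product B):
N: 0.15·a + 0.08·b = 153.27
K₂O: 0·a + 0.25·b = 160.86
Solving simultaneously: a = 678.632, b = 643.44.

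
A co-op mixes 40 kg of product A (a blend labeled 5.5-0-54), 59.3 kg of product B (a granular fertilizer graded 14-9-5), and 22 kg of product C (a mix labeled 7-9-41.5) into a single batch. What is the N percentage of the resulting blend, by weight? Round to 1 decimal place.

Total mass = 40 + 59.3 + 22 = 121.3 kg.
N mass = 5.5%×40 + 14%×59.3 + 7%×22 = 12.042 kg.
% N = 12.042 / 121.3 = 9.92745%.

9.9% N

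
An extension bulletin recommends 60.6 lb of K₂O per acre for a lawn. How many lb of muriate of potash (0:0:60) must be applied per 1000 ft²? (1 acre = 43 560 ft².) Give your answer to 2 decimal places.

2.32 lb of product per thousand sq ft

Product per acre = 60.6 / 60% = 101 lb.
Convert to per 1000 ft²: 101 × 0.0229568 = 2.31864 lb.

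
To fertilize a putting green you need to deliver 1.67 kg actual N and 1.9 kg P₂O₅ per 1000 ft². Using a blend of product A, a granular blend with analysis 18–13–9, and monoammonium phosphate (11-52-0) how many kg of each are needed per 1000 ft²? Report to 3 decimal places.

8.315 kg product A, 1.575 kg monoammonium phosphate

Per-1000 ft² balance (a = product A, b = monoammonium phosphate):
N: 0.18·a + 0.11·b = 1.67
P₂O₅: 0.13·a + 0.52·b = 1.9
Eliminate a: (row1) − 0.18/0.13·(row2) → -0.61·b = -0.960769, so b = 1.57503.
Back-substitute: a = (1.67 − 0.11·1.57503) / 0.18 = 8.31526.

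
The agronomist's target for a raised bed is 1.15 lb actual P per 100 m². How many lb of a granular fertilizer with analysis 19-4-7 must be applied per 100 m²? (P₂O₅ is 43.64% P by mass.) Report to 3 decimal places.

65.880 lb of product per hundred sq m

As P₂O₅: 1.15 / 0.4364 = 2.6352 lb per 100 m².
Product per 100 m² = 2.6352 / 4% = 65.8799 lb.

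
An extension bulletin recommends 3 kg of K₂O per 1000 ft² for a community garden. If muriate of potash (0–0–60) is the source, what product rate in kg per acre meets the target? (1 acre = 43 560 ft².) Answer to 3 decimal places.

217.800 kg of product per acre

Product per 1000 ft² = 3 / 60% = 5 kg.
Convert to per acre: 5 × 43.56 = 217.8 kg.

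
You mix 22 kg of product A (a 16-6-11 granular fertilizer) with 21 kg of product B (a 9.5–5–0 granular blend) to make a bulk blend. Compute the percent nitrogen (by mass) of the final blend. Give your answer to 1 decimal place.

12.8% N

Total mass = 22 + 21 = 43 kg.
N mass = 16%×22 + 9.5%×21 = 5.515 kg.
% N = 5.515 / 43 = 12.8256%.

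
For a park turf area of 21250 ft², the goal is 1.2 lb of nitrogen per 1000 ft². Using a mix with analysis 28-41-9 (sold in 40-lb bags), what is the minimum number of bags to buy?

Product per 1000 ft² = 1.2 / 28% = 4.28571 lb.
Total product = 4.28571 × 21250 / 1000 = 91.0714 lb.
Bags = ⌈91.0714 / 40⌉ = 3.

3 bags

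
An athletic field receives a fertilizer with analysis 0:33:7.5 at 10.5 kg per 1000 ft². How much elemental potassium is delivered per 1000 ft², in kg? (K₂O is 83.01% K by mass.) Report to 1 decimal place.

K₂O per 1000 ft² = 10.5 × 7.5% = 0.7875 kg.
Elemental K = 0.7875 × 0.8301 = 0.653704 kg per 1000 ft².

0.7 kg K per thousand sq ft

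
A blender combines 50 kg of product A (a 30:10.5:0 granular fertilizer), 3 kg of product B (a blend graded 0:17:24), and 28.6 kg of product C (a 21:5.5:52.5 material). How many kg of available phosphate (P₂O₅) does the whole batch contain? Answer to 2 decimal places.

7.33 kg P₂O₅

P₂O₅ mass = 10.5%×50 + 17%×3 + 5.5%×28.6 = 7.333 kg.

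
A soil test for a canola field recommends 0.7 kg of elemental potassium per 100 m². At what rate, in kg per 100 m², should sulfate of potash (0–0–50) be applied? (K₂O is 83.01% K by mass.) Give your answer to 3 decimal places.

As K₂O: 0.7 / 0.8301 = 0.843272 kg per 100 m².
Product per 100 m² = 0.843272 / 50% = 1.68654 kg.

1.687 kg of product per hundred sq m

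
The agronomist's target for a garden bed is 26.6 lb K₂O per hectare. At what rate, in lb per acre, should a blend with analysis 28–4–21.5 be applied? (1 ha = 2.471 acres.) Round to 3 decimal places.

Product per hectare = 26.6 / 21.5% = 123.721 lb.
Convert to per acre: 123.721 × 0.404694 = 50.0692 lb.

50.069 lb of product per acre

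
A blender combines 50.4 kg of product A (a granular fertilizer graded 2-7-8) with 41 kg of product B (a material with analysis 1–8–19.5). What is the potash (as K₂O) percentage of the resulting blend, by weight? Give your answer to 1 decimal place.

13.2% K₂O

Total mass = 50.4 + 41 = 91.4 kg.
K₂O mass = 8%×50.4 + 19.5%×41 = 12.027 kg.
% K₂O = 12.027 / 91.4 = 13.1586%.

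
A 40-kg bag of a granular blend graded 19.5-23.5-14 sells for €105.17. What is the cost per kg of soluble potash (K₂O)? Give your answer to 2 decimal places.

K₂O in bag = 40 × 14% = 5.6 kg.
Cost per kg K₂O = €105.17 / 5.6 = €18.7804.

€18.78 per kg K₂O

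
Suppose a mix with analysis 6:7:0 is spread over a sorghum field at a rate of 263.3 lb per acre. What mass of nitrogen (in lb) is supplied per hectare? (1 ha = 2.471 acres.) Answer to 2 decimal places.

nitrogen per acre = 263.3 × 6% = 15.798 lb.
Convert to per hectare: 15.798 × 2.471 = 39.0369 lb.

39.04 lb N per hectare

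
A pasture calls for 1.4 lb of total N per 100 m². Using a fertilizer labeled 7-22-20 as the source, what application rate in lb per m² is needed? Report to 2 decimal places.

Product per 100 m² = 1.4 / 7% = 20 lb.
Convert to per m²: 20 × 0.01 = 0.2 lb.

0.20 lb of product per sq m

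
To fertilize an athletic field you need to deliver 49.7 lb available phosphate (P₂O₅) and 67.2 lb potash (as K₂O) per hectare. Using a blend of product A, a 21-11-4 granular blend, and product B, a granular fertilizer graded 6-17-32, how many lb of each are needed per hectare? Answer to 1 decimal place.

157.7 lb product A, 190.3 lb product B

Per-hectare balance (a = product A, b = product B):
P₂O₅: 0.11·a + 0.17·b = 49.7
K₂O: 0.04·a + 0.32·b = 67.2
Solving simultaneously: a = 157.746, b = 190.282.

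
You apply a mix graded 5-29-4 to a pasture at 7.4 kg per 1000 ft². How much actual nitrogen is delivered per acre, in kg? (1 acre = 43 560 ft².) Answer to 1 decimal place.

nitrogen per 1000 ft² = 7.4 × 5% = 0.37 kg.
Convert to per acre: 0.37 × 43.56 = 16.1172 kg.

16.1 kg N per acre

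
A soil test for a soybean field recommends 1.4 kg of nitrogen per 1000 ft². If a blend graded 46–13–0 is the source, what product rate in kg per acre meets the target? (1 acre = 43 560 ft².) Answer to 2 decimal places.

Product per 1000 ft² = 1.4 / 46% = 3.04348 kg.
Convert to per acre: 3.04348 × 43.56 = 132.574 kg.

132.57 kg of product per acre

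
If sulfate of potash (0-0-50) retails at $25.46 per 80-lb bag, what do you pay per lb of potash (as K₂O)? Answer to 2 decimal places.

K₂O in bag = 80 × 50% = 40 lb.
Cost per lb K₂O = $25.46 / 40 = $0.6365.

$0.64 per lb K₂O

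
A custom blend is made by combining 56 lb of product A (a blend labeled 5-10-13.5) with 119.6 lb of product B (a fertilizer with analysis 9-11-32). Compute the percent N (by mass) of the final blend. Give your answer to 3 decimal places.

Total mass = 56 + 119.6 = 175.6 lb.
N mass = 5%×56 + 9%×119.6 = 13.564 lb.
% N = 13.564 / 175.6 = 7.72437%.

7.724% N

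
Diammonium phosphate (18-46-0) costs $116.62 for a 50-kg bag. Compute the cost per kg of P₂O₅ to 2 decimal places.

P₂O₅ in bag = 50 × 46% = 23 kg.
Cost per kg P₂O₅ = $116.62 / 23 = $5.0704.

$5.07 per kg P₂O₅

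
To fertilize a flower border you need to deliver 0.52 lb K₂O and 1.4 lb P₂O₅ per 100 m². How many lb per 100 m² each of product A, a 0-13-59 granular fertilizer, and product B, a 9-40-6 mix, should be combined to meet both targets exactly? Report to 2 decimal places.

Let a = lb of product A, b = lb of product B (per 100 m²).
K₂O: 0.59·a + 0.06·b = 0.52
P₂O₅: 0.13·a + 0.4·b = 1.4
From row1: a = (0.52 − 0.06·b) / 0.59.
Into row2: 0.13·(0.52 − 0.06·b)/0.59 + 0.4·b = 1.4 → b = 3.3234, a = 0.543383.

0.54 lb product A, 3.32 lb product B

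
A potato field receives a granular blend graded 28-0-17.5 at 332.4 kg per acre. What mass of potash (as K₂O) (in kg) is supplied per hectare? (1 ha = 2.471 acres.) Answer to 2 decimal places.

K₂O per acre = 332.4 × 17.5% = 58.17 kg.
Convert to per hectare: 58.17 × 2.471 = 143.738 kg.

143.74 kg K₂O per hectare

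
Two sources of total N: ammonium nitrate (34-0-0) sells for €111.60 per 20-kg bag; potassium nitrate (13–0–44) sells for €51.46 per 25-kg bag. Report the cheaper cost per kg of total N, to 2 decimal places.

€15.83 per kg N (potassium nitrate)

ammonium nitrate: N per bag = 20 × 34% = 6.8 kg; cost = 111.60 / 6.8 = €16.4118/kg N.
potassium nitrate: N per bag = 25 × 13% = 3.25 kg; cost = 51.46 / 3.25 = €15.8338/kg N.
potassium nitrate is cheaper.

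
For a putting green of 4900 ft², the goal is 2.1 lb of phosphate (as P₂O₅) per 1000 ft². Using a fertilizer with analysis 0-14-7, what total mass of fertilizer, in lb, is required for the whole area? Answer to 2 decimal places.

73.50 lb

Product per 1000 ft² = 2.1 / 14% = 15 lb.
Total product = 15 × 4900 / 1000 = 73.5 lb.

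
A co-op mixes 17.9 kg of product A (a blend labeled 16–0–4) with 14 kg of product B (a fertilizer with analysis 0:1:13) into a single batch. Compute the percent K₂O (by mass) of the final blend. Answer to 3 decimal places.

Total mass = 17.9 + 14 = 31.9 kg.
K₂O mass = 4%×17.9 + 13%×14 = 2.536 kg.
% K₂O = 2.536 / 31.9 = 7.94984%.

7.950% K₂O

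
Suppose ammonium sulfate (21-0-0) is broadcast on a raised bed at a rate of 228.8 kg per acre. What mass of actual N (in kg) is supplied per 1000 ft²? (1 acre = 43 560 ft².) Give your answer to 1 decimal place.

1.1 kg N per thousand sq ft

nitrogen per acre = 228.8 × 21% = 48.048 kg.
Convert to per 1000 ft²: 48.048 × 0.0229568 = 1.10303 kg.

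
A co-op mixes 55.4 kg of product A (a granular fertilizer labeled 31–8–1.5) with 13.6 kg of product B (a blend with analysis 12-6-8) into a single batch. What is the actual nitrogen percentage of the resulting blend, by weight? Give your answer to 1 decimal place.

Total mass = 55.4 + 13.6 = 69 kg.
N mass = 31%×55.4 + 12%×13.6 = 18.806 kg.
% N = 18.806 / 69 = 27.2551%.

27.3% N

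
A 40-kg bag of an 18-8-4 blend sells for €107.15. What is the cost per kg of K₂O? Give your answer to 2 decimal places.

€66.97 per kg K₂O

K₂O in bag = 40 × 4% = 1.6 kg.
Cost per kg K₂O = €107.15 / 1.6 = €66.9688.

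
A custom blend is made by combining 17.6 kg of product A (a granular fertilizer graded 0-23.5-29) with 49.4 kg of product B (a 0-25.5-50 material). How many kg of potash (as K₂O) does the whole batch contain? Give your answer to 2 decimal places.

29.80 kg K₂O

K₂O mass = 29%×17.6 + 50%×49.4 = 29.804 kg.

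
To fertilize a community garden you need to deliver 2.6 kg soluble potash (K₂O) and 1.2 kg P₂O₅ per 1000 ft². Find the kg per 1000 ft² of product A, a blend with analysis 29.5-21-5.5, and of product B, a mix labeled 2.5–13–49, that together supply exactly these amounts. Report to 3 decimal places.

With a, b = kg per 1000 ft² of product A and product B:
K₂O: 0.055·a + 0.49·b = 2.6
P₂O₅: 0.21·a + 0.13·b = 1.2
Eliminate a: (row1) − 0.055/0.21·(row2) → 0.455952·b = 2.28571, so b = 5.01305.
Back-substitute: a = (2.6 − 0.49·5.01305) / 0.055 = 2.61097.

2.611 kg product A, 5.013 kg product B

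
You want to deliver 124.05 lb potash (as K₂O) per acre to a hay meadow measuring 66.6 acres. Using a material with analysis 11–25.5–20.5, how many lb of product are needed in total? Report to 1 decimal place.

40301.1 lb

Product per acre = 124.05 / 20.5% = 605.122 lb.
Total product = 605.122 × 66.6 = 40301.12 lb.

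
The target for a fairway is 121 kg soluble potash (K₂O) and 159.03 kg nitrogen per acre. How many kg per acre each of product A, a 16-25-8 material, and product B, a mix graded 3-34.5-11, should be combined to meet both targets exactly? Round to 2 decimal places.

With a, b = kg per acre of product A and product B:
K₂O: 0.08·a + 0.11·b = 121
N: 0.16·a + 0.03·b = 159.03
Solving simultaneously: a = 912.059, b = 436.684.

912.06 kg product A, 436.68 kg product B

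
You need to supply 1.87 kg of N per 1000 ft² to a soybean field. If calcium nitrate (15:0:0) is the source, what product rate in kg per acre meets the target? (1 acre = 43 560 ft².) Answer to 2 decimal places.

Product per 1000 ft² = 1.87 / 15% = 12.4667 kg.
Convert to per acre: 12.4667 × 43.56 = 543.048 kg.

543.05 kg of product per acre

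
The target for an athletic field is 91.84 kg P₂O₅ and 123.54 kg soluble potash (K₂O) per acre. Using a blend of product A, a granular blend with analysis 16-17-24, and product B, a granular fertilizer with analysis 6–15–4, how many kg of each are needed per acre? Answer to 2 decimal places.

Per-acre balance (a = product A, b = product B):
P₂O₅: 0.17·a + 0.15·b = 91.84
K₂O: 0.24·a + 0.04·b = 123.54
Solving simultaneously: a = 508.815, b = 35.6096.

508.82 kg product A, 35.61 kg product B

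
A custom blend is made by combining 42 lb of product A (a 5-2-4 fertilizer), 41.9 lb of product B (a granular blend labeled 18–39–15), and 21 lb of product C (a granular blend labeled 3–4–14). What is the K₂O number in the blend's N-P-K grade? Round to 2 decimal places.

Total mass = 42 + 41.9 + 21 = 104.9 lb.
K₂O mass = 4%×42 + 15%×41.9 + 14%×21 = 10.905 lb.
% K₂O = 10.905 / 104.9 = 10.3956%.

10.40% K₂O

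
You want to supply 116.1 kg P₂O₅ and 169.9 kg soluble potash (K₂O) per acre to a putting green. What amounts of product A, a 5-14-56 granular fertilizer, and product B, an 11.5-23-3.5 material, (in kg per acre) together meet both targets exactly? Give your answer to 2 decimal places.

With a, b = kg per acre of product A and product B:
P₂O₅: 0.14·a + 0.23·b = 116.1
K₂O: 0.56·a + 0.035·b = 169.9
Eliminate a: (row1) − 0.14/0.56·(row2) → 0.22125·b = 73.625, so b = 332.768.
Back-substitute: a = (116.1 − 0.23·332.768) / 0.14 = 282.5948.

282.59 kg product A, 332.77 kg product B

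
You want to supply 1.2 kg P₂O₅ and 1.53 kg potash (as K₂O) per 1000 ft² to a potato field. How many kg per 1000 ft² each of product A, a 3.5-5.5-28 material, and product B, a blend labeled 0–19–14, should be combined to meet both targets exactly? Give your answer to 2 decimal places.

Per-1000 ft² balance (a = product A, b = product B):
P₂O₅: 0.055·a + 0.19·b = 1.2
K₂O: 0.28·a + 0.14·b = 1.53
Solving simultaneously: a = 2.6967, b = 5.53516.

2.70 kg product A, 5.54 kg product B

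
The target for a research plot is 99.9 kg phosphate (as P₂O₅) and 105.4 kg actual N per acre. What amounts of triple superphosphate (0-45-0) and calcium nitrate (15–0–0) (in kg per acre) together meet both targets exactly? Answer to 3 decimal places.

222.000 kg triple superphosphate, 702.667 kg calcium nitrate

Let a = kg of triple superphosphate, b = kg of calcium nitrate (per acre).
P₂O₅: 0.45·a + 0·b = 99.9
N: 0·a + 0.15·b = 105.4
Solving simultaneously: a = 222, b = 702.6667.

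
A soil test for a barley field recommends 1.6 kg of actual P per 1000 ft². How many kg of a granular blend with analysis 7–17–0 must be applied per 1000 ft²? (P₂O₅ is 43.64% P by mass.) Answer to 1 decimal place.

21.6 kg of product per thousand sq ft

As P₂O₅: 1.6 / 0.4364 = 3.66636 kg per 1000 ft².
Product per 1000 ft² = 3.66636 / 17% = 21.5668 kg.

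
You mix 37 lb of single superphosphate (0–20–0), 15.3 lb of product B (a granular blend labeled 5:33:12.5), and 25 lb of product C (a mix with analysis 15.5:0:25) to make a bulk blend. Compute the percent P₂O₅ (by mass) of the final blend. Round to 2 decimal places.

Total mass = 37 + 15.3 + 25 = 77.3 lb.
P₂O₅ mass = 20%×37 + 33%×15.3 + 0%×25 = 12.449 lb.
% P₂O₅ = 12.449 / 77.3 = 16.1048%.

16.10% P₂O₅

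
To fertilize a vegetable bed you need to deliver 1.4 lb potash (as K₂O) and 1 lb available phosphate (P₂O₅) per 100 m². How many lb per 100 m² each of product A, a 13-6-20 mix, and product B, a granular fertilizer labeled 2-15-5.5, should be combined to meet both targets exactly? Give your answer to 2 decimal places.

Let a = lb of product A, b = lb of product B (per 100 m²).
K₂O: 0.2·a + 0.055·b = 1.4
P₂O₅: 0.06·a + 0.15·b = 1
Eliminate b: (row1) − 0.055/0.15·(row2) → 0.178·a = 1.03333, so a = 5.80524.
Then b = (1 − 0.06·5.80524) / 0.15 = 4.34457.

5.81 lb product A, 4.34 lb product B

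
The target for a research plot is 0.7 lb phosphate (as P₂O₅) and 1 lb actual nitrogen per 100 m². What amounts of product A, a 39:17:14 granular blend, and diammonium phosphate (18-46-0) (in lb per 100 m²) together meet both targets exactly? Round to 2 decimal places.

2.24 lb product A, 0.69 lb diammonium phosphate

Let a = lb of product A, b = lb of diammonium phosphate (per 100 m²).
P₂O₅: 0.17·a + 0.46·b = 0.7
N: 0.39·a + 0.18·b = 1
Eliminate a: (row1) − 0.17/0.39·(row2) → 0.381538·b = 0.264103, so b = 0.692204.
Back-substitute: a = (0.7 − 0.46·0.692204) / 0.17 = 2.24462.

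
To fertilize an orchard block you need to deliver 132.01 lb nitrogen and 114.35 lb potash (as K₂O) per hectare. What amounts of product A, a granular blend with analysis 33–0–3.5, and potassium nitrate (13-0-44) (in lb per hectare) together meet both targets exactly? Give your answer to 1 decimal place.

307.3 lb product A, 235.4 lb potassium nitrate

Let a = lb of product A, b = lb of potassium nitrate (per hectare).
N: 0.33·a + 0.13·b = 132.01
K₂O: 0.035·a + 0.44·b = 114.35
Solving simultaneously: a = 307.28, b = 235.444.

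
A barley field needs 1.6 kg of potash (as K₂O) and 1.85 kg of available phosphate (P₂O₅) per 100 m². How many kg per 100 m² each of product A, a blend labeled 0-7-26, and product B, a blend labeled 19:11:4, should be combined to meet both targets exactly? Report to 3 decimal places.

Let a = kg of product A, b = kg of product B (per 100 m²).
K₂O: 0.26·a + 0.04·b = 1.6
P₂O₅: 0.07·a + 0.11·b = 1.85
Eliminate b: (row1) − 0.04/0.11·(row2) → 0.234545·a = 0.927273, so a = 3.95349.
Then b = (1.85 − 0.07·3.95349) / 0.11 = 14.3023.

3.953 kg product A, 14.302 kg product B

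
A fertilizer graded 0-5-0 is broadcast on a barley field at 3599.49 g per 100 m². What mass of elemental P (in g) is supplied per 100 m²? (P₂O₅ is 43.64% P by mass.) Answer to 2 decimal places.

78.54 g P per hundred sq m

P₂O₅ per 100 m² = 3599.49 × 5% = 179.974 g.
Elemental P = 179.974 × 0.4364 = 78.5409 g per 100 m².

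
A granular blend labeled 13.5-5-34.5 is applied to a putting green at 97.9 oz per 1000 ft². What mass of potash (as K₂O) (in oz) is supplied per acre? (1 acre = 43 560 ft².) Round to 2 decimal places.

1471.26 oz K₂O per acre

K₂O per 1000 ft² = 97.9 × 34.5% = 33.7755 oz.
Convert to per acre: 33.7755 × 43.56 = 1471.261 oz.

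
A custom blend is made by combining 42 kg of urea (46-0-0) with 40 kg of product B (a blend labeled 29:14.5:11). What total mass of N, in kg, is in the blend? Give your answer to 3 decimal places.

N mass = 46%×42 + 29%×40 = 30.92 kg.

30.920 kg N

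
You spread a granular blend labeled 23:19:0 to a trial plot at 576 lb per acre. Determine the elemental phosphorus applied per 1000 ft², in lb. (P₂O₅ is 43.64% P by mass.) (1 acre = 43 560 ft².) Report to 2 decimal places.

1.10 lb P per thousand sq ft

P₂O₅ per acre = 576 × 19% = 109.44 lb.
Elemental P = 109.44 × 0.4364 = 47.7596 lb per acre.
Convert to per 1000 ft²: 47.7596 × 0.0229568 = 1.09641 lb.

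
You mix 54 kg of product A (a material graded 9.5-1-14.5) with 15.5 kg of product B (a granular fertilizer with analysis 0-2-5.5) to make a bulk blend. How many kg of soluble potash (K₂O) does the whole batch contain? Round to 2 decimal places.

K₂O mass = 14.5%×54 + 5.5%×15.5 = 8.6825 kg.

8.68 kg K₂O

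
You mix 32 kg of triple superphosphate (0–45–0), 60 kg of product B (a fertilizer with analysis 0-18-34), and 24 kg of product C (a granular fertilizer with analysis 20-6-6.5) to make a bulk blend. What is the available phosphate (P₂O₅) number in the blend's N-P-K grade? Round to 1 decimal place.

23.0% P₂O₅

Total mass = 32 + 60 + 24 = 116 kg.
P₂O₅ mass = 45%×32 + 18%×60 + 6%×24 = 26.64 kg.
% P₂O₅ = 26.64 / 116 = 22.9655%.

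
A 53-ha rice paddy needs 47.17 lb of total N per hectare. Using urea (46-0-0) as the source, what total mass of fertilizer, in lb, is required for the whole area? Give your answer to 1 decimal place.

Product per hectare = 47.17 / 46% = 102.543 lb.
Total product = 102.543 × 53 = 5434.804 lb.

5434.8 lb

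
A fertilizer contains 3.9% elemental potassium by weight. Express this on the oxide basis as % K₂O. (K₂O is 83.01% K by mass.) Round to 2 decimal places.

4.70% K₂O

%K₂O = 3.9 / 0.8301 = 4.69823%.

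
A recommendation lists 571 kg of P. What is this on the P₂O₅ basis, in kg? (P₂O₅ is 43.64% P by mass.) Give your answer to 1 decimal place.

1308.4 kg P₂O₅

P₂O₅ = 571 / 0.4364 = 1308.43 kg.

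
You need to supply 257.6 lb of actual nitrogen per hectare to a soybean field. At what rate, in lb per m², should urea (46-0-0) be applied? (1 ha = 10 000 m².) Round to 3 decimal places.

0.056 lb of product per sq m

Product per hectare = 257.6 / 46% = 560 lb.
Convert to per m²: 560 × 0.0001 = 0.056 lb.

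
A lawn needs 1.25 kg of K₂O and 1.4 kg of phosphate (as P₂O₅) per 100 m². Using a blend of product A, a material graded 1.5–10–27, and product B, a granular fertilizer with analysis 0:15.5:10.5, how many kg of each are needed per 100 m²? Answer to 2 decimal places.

1.49 kg product A, 8.07 kg product B

With a, b = kg per 100 m² of product A and product B:
K₂O: 0.27·a + 0.105·b = 1.25
P₂O₅: 0.1·a + 0.155·b = 1.4
From row1: a = (1.25 − 0.105·b) / 0.27.
Into row2: 0.1·(1.25 − 0.105·b)/0.27 + 0.155·b = 1.4 → b = 8.07018, a = 1.49123.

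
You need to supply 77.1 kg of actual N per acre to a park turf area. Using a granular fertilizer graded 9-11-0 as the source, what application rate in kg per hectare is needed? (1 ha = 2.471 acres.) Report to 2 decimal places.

2116.82 kg of product per hectare

Product per acre = 77.1 / 9% = 856.667 kg.
Convert to per hectare: 856.667 × 2.471 = 2116.823 kg.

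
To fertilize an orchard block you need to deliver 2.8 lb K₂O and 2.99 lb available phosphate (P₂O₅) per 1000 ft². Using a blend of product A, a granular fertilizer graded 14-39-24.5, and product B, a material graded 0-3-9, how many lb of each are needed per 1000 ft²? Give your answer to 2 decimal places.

6.67 lb product A, 12.95 lb product B

Per-1000 ft² balance (a = product A, b = product B):
K₂O: 0.245·a + 0.09·b = 2.8
P₂O₅: 0.39·a + 0.03·b = 2.99
Eliminate a: (row1) − 0.245/0.39·(row2) → 0.0711538·b = 0.921667, so b = 12.9532.
Back-substitute: a = (2.8 − 0.09·12.9532) / 0.245 = 6.67027.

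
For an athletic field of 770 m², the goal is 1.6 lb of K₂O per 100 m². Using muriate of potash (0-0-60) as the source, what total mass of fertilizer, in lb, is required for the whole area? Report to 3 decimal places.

Product per 100 m² = 1.6 / 60% = 2.66667 lb.
Total product = 2.66667 × 770 / 100 = 20.5333 lb.

20.533 lb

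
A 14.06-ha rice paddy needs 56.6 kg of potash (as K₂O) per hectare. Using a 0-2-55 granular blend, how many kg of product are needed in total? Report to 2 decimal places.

1446.90 kg

Product per hectare = 56.6 / 55% = 102.909 kg.
Total product = 102.909 × 14.06 = 1446.902 kg.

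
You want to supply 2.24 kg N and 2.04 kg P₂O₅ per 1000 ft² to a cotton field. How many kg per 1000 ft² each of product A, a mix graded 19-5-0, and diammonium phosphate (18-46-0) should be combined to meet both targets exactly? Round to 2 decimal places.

Per-1000 ft² balance (a = product A, b = diammonium phosphate):
N: 0.19·a + 0.18·b = 2.24
P₂O₅: 0.05·a + 0.46·b = 2.04
From row1: a = (2.24 − 0.18·b) / 0.19.
Into row2: 0.05·(2.24 − 0.18·b)/0.19 + 0.46·b = 2.04 → b = 3.51531, a = 8.45918.

8.46 kg product A, 3.52 kg diammonium phosphate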